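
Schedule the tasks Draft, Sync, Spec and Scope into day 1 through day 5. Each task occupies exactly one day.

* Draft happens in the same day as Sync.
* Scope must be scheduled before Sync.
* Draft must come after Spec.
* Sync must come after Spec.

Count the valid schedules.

Splitting on Draft: it can be day 2 (1), day 3 (4), day 4 (9), day 5 (16). Listing each branch's schedules as (Sync, Spec, Scope) by day number:
Draft=day 2: (2,1,1) — 1.
Draft=day 3: (3,1,1) (3,1,2) (3,2,1) (3,2,2) — 4.
Draft=day 4: (4,1,1) (4,1,2) (4,1,3) (4,2,1) (4,2,2) (4,2,3) (4,3,1) (4,3,2) (4,3,3) — 9.
Draft=day 5: (5,1,1) (5,1,2) (5,1,3) (5,1,4) (5,2,1) (5,2,2) (5,2,3) (5,2,4) (5,3,1) (5,3,2) (5,3,3) (5,3,4) (5,4,1) (5,4,2) (5,4,3) (5,4,4) — 16.
Summing: 1 + 4 + 9 + 16 = 30.

30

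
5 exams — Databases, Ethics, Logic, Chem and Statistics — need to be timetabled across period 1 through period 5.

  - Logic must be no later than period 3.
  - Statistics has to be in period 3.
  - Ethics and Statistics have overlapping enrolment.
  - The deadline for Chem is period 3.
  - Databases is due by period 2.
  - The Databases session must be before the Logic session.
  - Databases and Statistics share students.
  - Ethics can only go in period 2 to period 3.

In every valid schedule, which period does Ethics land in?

period 2

Ethics's window is period 2–period 3.
Statistics is fixed at period 3, and Ethics can't share a period with Statistics.
So Ethics must be period 2.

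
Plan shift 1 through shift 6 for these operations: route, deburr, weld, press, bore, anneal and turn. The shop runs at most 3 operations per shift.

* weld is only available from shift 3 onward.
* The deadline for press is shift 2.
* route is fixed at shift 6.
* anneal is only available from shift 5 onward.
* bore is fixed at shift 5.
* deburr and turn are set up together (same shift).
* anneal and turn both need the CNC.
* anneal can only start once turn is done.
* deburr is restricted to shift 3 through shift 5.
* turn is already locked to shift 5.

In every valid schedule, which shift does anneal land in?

shift 6

anneal's window is shift 5–shift 6.
turn is fixed at shift 5, and anneal can't share a shift with turn.
So anneal must be shift 6.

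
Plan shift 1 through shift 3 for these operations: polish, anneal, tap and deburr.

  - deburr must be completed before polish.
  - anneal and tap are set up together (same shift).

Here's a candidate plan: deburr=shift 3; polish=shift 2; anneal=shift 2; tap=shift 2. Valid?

No. deburr must be completed before polish is not satisfied.

deburr must be completed before polish — violated.
anneal and tap are set up together (same shift) — holds.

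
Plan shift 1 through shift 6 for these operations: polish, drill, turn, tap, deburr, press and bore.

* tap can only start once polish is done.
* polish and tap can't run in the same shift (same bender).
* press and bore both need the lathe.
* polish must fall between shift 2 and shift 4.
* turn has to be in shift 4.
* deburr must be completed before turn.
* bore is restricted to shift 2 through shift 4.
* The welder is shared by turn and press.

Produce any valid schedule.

press -> shift 1; turn -> shift 4; tap -> shift 3; drill -> shift 1; bore -> shift 2; deburr -> shift 1; polish -> shift 2

Checking: deburr(shift 1) before turn(shift 4); polish(shift 2) before tap(shift 3); press(shift 1) != bore(shift 2); turn(shift 4) != press(shift 1); polish(shift 2) != tap(shift 3); bore=shift 2 in [shift 2,shift 4]; polish=shift 2 in [shift 2,shift 4]; turn=shift 4 in [shift 4,shift 4].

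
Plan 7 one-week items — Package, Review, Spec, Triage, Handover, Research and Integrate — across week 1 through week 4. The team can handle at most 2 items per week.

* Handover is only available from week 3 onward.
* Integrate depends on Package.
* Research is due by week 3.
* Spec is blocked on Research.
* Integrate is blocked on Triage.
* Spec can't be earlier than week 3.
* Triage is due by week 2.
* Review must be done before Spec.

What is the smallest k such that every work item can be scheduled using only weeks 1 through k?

4

The precedence chain requires at least 2 distinct weeks.
With at most 2 per week and 7 work items, at least 4 weeks are needed.
Spec can't be placed before week 3, so the schedule must run through at least week 3.
4 works (last occupied week: week 4): for example Review=week 2, Package=week 2, Triage=week 1, Integrate=week 4, Research=week 1, Handover=week 3, Spec=week 3.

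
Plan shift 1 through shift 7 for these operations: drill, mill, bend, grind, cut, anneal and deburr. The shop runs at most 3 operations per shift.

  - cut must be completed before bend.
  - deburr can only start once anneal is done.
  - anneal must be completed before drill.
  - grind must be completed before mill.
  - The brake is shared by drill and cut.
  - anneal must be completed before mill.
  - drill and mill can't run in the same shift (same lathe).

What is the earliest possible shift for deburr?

shift 2

Precedence pushes deburr to at least shift 2.
deburr at shift 2 is achievable: deburr in shift 2; grind in shift 1; mill in shift 2; cut in shift 1; bend in shift 2; anneal in shift 1; drill in shift 3.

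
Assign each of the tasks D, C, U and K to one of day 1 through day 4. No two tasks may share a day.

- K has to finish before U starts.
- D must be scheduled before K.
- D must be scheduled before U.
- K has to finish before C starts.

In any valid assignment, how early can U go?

Precedence pushes U to at least day 3.
U at day 3 is achievable: D in day 1; C in day 4; U in day 3; K in day 2.

day 3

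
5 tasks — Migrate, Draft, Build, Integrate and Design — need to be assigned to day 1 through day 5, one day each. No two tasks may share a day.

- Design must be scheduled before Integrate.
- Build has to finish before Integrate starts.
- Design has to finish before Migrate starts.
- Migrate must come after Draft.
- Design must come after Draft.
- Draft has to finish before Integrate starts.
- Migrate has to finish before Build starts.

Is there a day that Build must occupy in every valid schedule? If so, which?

day 4

Precedence pushes Build to at least day 4; downstream work caps Build at day 4.
So Build is pinned to day 4.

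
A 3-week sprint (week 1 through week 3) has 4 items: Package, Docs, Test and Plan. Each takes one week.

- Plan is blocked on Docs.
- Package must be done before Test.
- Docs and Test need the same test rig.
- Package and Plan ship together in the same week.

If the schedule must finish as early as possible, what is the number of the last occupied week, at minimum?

3

The precedence chain requires at least 3 distinct weeks.
3 works (last occupied week: week 3): for example Package -> week 2, Plan -> week 2, Test -> week 3, Docs -> week 1.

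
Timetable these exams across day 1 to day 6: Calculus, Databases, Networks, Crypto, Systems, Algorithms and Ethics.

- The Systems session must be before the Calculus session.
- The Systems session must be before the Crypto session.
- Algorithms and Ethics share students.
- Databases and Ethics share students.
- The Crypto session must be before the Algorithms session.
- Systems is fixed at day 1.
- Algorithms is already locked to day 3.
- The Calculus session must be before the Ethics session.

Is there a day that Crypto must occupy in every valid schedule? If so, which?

day 2

Systems is fixed at day 1 and must come before Crypto, so Crypto is at least day 2.
Algorithms is fixed at day 3 and must come after Crypto, so Crypto is at most day 2.
So Crypto must be day 2.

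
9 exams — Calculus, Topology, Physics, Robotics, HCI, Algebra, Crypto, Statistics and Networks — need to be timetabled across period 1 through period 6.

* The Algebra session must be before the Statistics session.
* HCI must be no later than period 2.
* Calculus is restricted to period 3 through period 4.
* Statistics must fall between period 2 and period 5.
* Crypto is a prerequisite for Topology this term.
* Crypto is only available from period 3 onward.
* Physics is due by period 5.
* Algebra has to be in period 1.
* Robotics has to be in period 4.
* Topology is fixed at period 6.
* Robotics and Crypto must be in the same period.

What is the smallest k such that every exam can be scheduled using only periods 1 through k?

The precedence chain requires at least 2 distinct periods.
Topology can't be placed before period 6, so the schedule must run through at least period 6.
6 works (last occupied period: period 6): for example Algebra -> period 1, Statistics -> period 2, Crypto -> period 4, Calculus -> period 3, Networks -> period 1, HCI -> period 1, Physics -> period 1, Robotics -> period 4, Topology -> period 6.

6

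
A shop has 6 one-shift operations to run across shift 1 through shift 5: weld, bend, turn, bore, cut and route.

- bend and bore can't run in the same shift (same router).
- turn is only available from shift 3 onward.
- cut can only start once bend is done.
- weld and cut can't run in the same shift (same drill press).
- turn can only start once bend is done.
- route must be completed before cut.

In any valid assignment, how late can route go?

shift 4

Downstream work caps route at shift 4.
route at shift 4 is achievable: turn in shift 3; weld in shift 1; cut in shift 5; bore in shift 2; bend in shift 1; route in shift 4.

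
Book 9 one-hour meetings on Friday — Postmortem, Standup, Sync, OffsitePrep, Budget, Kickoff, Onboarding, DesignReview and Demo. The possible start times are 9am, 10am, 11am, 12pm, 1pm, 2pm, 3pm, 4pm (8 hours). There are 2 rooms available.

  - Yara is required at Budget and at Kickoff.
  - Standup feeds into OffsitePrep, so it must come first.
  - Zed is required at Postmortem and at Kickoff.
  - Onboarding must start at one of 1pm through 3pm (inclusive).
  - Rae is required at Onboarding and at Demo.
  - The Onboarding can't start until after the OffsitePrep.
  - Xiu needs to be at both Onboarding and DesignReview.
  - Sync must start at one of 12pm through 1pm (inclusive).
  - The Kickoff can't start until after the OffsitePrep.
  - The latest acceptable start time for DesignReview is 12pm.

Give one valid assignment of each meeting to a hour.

Standup=9am; Postmortem=10am; Sync=12pm; Budget=12pm; OffsitePrep=10am; DesignReview=9am; Onboarding=1pm; Demo=11am; Kickoff=11am

Checking: OffsitePrep(10am) before Onboarding(1pm); OffsitePrep(10am) before Kickoff(11am); Standup(9am) before OffsitePrep(10am); Onboarding(1pm) != Demo(11am); Onboarding(1pm) != DesignReview(9am); Postmortem(10am) != Kickoff(11am); Budget(12pm) != Kickoff(11am); DesignReview=9am in [9am,12pm]; Onboarding=1pm in [1pm,3pm]; Sync=12pm in [12pm,1pm]; max 2 per hour (cap 2).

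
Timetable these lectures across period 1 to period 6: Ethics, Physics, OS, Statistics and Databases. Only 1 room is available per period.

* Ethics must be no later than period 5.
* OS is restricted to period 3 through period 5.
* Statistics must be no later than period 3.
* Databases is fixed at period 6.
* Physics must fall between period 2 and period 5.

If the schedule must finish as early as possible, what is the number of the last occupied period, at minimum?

period 6

With at most 1 per period and 5 lectures, at least 5 periods are needed.
Databases can't be placed before period 6, so the schedule must run through at least period 6.
6 works (last occupied period: period 6): for example OS=period 3; Physics=period 2; Databases=period 6; Statistics=period 1; Ethics=period 4.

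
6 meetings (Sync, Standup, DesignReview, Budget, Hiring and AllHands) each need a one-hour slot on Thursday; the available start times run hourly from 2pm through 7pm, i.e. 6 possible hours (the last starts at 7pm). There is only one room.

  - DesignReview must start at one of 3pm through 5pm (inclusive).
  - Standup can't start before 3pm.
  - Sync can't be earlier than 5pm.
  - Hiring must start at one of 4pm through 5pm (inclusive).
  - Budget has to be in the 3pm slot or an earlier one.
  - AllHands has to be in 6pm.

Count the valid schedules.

5

Splitting on Sync: it can be 5pm (1), 7pm (4). Listing each branch's schedules as (Standup, DesignReview, Budget, Hiring, AllHands):
Sync=5pm: (7pm,3pm,2pm,4pm,6pm) — 1.
Sync=7pm: (3pm,4pm,2pm,5pm,6pm) (3pm,5pm,2pm,4pm,6pm) (4pm,3pm,2pm,5pm,6pm) (5pm,3pm,2pm,4pm,6pm) — 4.
Summing: 1 + 4 = 5.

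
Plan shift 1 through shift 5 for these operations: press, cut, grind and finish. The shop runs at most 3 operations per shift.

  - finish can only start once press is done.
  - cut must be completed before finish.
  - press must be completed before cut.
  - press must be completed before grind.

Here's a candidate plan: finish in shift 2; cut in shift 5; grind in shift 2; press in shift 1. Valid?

cut must be completed before finish — violated.
press must be completed before grind — holds.
The shop runs at most 3 operations per shift — holds.
finish can only start once press is done — holds.
press must be completed before cut — holds.

No — it violates: cut must be completed before finish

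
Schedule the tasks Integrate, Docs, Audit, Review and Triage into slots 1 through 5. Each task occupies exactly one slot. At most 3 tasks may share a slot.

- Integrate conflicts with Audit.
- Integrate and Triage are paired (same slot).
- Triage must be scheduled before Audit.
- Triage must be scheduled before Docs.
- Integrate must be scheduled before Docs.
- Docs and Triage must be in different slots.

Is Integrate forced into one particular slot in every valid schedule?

Integrate can be 1 (e.g. Docs=2, Triage=1, Review=1, Audit=2, Integrate=1) or 2 (e.g. Integrate in 2; Review in 1; Triage in 2; Docs in 3; Audit in 3).

No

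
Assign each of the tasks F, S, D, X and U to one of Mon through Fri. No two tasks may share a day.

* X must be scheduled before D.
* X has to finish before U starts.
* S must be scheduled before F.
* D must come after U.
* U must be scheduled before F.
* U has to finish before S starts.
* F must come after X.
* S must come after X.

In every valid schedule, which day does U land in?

Tue

Precedence pushes U to at least Tue; downstream work caps U at Wed.
So U is pinned to Tue.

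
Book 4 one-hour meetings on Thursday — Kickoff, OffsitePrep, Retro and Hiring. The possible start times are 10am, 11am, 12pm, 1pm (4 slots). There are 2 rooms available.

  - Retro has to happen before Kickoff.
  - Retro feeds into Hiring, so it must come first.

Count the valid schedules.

50

Splitting on Kickoff: it can be 11am (11), 12pm (18), 1pm (21). Listing each branch's schedules as (OffsitePrep, Retro, Hiring):
Kickoff=11am: (10am,10am,11am) (10am,10am,12pm) (10am,10am,1pm) (11am,10am,12pm) (11am,10am,1pm) (12pm,10am,11am) (12pm,10am,12pm) (12pm,10am,1pm) (1pm,10am,11am) (1pm,10am,12pm) (1pm,10am,1pm) — 11.
Kickoff=12pm: (10am,10am,11am) (10am,10am,12pm) (10am,10am,1pm) (10am,11am,12pm) (10am,11am,1pm) (11am,10am,11am) (11am,10am,12pm) (11am,10am,1pm) (11am,11am,12pm) (11am,11am,1pm) (12pm,10am,11am) (12pm,10am,1pm) (12pm,11am,1pm) (1pm,10am,11am) (1pm,10am,12pm) (1pm,10am,1pm) (1pm,11am,12pm) (1pm,11am,1pm) — 18.
Kickoff=1pm: (10am,10am,11am) (10am,10am,12pm) (10am,10am,1pm) (10am,11am,12pm) (10am,11am,1pm) (10am,12pm,1pm) (11am,10am,11am) (11am,10am,12pm) (11am,10am,1pm) (11am,11am,12pm) (11am,11am,1pm) (11am,12pm,1pm) (12pm,10am,11am) (12pm,10am,12pm) (12pm,10am,1pm) (12pm,11am,12pm) (12pm,11am,1pm) (12pm,12pm,1pm) (1pm,10am,11am) (1pm,10am,12pm) (1pm,11am,12pm) — 21.
Summing: 11 + 18 + 21 = 50.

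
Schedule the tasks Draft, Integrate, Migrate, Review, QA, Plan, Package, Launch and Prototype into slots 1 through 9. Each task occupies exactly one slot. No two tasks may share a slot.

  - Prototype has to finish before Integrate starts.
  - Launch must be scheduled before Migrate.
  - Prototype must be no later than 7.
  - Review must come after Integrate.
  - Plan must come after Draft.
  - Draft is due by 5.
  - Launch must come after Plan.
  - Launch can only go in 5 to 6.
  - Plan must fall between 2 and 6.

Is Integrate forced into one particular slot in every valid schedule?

No

Integrate can be 2 (e.g. Launch in 5; Migrate in 6; QA in 8; Plan in 4; Prototype in 1; Integrate in 2; Package in 9; Draft in 3; Review in 7) or 3 (e.g. Review -> 7; Package -> 9; Integrate -> 3; Migrate -> 6; QA -> 8; Plan -> 4; Draft -> 1; Prototype -> 2; Launch -> 5).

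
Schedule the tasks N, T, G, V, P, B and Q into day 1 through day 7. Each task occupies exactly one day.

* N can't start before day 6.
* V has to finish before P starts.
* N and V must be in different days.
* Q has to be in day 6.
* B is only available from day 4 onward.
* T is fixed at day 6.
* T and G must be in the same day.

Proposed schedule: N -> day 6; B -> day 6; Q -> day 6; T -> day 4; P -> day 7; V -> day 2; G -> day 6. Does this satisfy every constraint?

No. T is fixed at day 6 is not satisfied.

N and V must be in different days — holds.
Q has to be in day 6 — holds.
T and G must be in the same day — violated.
N can't start before day 6 — holds.
V has to finish before P starts — holds.
B is only available from day 4 onward — holds.
T is fixed at day 6 — violated.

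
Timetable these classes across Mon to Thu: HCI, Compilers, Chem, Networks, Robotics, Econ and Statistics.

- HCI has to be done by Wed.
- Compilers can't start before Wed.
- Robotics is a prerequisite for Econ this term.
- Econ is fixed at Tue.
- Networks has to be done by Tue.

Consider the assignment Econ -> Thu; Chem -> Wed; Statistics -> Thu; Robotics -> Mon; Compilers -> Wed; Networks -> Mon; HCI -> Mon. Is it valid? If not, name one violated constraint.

HCI has to be done by Wed — holds.
Econ is fixed at Tue — violated.
Robotics is a prerequisite for Econ this term — holds.
Networks has to be done by Tue — holds.
Compilers can't start before Wed — holds.

Invalid. Econ is fixed at Tue.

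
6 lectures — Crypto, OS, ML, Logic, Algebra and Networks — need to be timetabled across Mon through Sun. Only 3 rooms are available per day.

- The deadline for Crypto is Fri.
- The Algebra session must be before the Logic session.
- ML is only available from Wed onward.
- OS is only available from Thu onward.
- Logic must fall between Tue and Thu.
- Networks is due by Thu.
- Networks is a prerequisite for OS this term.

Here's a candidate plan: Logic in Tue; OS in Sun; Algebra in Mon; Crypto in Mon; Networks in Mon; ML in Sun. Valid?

Yes, all constraints hold

Logic must fall between Tue and Thu — holds.
ML is only available from Wed onward — holds.
Only 3 rooms are available per day — holds.
Networks is a prerequisite for OS this term — holds.
The Algebra session must be before the Logic session — holds.
OS is only available from Thu onward — holds.
Networks is due by Thu — holds.
The deadline for Crypto is Fri — holds.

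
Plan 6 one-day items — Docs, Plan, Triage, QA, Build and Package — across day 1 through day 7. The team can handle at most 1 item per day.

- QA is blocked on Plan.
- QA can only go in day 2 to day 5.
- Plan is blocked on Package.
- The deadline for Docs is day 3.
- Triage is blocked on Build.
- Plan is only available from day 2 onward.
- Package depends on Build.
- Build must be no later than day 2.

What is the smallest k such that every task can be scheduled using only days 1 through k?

6

The precedence chain requires at least 4 distinct days.
With at most 1 per day and 6 tasks, at least 6 days are needed.
6 works (last occupied day: day 6): for example Triage=day 6; QA=day 5; Package=day 3; Build=day 1; Docs=day 2; Plan=day 4.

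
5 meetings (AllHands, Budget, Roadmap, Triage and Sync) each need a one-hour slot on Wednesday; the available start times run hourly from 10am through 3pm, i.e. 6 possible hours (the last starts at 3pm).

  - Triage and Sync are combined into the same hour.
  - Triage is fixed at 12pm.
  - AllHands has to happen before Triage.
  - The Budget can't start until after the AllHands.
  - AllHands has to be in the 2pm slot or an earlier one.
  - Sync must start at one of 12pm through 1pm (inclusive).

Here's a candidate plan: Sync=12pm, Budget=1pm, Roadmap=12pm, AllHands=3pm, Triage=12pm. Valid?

Triage and Sync are combined into the same hour — holds.
AllHands has to be in the 2pm slot or an earlier one — violated.
The Budget can't start until after the AllHands — violated.
Sync must start at one of 12pm through 1pm (inclusive) — holds.
AllHands has to happen before Triage — violated.
Triage is fixed at 12pm — holds.

No. AllHands has to be in the 2pm slot or an earlier one is not satisfied.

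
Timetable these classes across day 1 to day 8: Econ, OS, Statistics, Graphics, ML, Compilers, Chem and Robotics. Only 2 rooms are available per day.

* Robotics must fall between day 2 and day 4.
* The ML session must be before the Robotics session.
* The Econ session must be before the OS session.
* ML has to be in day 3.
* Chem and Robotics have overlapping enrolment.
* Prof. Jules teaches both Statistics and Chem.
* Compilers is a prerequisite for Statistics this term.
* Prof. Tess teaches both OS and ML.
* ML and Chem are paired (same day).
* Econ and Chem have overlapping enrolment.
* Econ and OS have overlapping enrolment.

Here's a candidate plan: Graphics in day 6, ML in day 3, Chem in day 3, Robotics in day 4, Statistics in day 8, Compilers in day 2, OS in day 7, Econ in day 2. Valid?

Chem and Robotics have overlapping enrolment — holds.
Prof. Tess teaches both OS and ML — holds.
Econ and Chem have overlapping enrolment — holds.
Econ and OS have overlapping enrolment — holds.
Robotics must fall between day 2 and day 4 — holds.
Only 2 rooms are available per day — holds.
ML has to be in day 3 — holds.
ML and Chem are paired (same day) — holds.
Compilers is a prerequisite for Statistics this term — holds.
The ML session must be before the Robotics session — holds.
Prof. Jules teaches both Statistics and Chem — holds.
The Econ session must be before the OS session — holds.

Yes, all constraints hold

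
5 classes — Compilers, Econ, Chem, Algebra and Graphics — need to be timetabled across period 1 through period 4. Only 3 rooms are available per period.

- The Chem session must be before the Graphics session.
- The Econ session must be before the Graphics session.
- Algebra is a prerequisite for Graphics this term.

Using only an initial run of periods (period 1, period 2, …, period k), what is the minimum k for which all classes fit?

2

The precedence chain requires at least 2 distinct periods.
With at most 3 per period and 5 classes, at least 2 periods are needed.
2 works (last occupied period: period 2): for example Econ=period 1; Compilers=period 2; Chem=period 1; Algebra=period 1; Graphics=period 2.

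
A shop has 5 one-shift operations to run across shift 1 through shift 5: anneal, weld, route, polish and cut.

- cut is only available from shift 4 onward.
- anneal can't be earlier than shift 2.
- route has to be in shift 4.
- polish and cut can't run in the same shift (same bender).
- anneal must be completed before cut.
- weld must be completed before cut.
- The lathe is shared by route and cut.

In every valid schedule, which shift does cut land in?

cut's window is shift 4–shift 5.
route is fixed at shift 4, and cut can't share a shift with route.
So cut must be shift 5.

shift 5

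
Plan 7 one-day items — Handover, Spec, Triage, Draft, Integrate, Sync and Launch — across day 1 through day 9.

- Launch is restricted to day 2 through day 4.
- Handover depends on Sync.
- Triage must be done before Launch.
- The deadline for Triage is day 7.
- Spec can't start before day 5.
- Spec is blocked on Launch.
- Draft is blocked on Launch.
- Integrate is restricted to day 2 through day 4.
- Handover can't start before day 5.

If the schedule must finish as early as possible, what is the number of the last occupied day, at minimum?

5

The precedence chain requires at least 3 distinct days.
Handover can't be placed before day 5, so the schedule must run through at least day 5.
5 works (last occupied day: day 5): for example Draft -> day 3, Triage -> day 1, Integrate -> day 2, Handover -> day 5, Sync -> day 1, Spec -> day 5, Launch -> day 2.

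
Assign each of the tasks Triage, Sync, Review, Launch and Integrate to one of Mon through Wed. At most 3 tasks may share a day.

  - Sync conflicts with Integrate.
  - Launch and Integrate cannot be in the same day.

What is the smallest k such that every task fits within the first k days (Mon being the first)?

With at most 3 per day and 5 tasks, at least 2 days are needed.
2 works (last occupied day: Tue): for example Integrate=Tue, Triage=Mon, Review=Tue, Sync=Mon, Launch=Mon.

2 days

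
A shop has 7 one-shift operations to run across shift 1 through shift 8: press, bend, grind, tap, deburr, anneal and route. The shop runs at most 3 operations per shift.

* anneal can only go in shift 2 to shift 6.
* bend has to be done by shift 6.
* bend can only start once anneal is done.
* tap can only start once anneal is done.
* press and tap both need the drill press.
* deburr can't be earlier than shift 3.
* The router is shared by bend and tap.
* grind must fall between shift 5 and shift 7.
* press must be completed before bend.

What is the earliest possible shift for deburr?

Deburr is available from shift 3.
deburr at shift 3 is achievable: bend -> shift 3, press -> shift 1, tap -> shift 4, route -> shift 1, anneal -> shift 2, deburr -> shift 3, grind -> shift 5.

shift 3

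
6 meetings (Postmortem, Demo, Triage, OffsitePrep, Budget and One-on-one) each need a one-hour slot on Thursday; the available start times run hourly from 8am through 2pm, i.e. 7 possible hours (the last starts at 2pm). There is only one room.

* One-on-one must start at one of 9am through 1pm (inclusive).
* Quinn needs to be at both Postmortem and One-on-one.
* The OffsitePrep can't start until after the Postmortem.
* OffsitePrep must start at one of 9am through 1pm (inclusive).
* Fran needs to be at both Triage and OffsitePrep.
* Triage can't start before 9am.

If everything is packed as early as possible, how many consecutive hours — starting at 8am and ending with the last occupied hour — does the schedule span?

The precedence chain requires at least 2 distinct hours.
With at most 1 per hour and 6 meetings, at least 6 hours are needed.
6 works (last occupied hour: 1pm): for example Budget=1pm; Demo=12pm; OffsitePrep=9am; One-on-one=11am; Triage=10am; Postmortem=8am.

6 hours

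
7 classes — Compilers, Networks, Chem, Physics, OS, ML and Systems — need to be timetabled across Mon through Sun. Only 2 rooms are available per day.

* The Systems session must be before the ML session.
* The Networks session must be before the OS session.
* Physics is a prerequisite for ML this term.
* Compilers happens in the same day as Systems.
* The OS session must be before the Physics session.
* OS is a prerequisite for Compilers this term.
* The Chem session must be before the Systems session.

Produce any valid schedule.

Physics=Wed; Chem=Mon; Compilers=Thu; ML=Fri; OS=Tue; Systems=Thu; Networks=Mon

Checking: Systems(Thu) before ML(Fri); OS(Tue) before Physics(Wed); Networks(Mon) before OS(Tue); OS(Tue) before Compilers(Thu); Chem(Mon) before Systems(Thu); Physics(Wed) before ML(Fri); Compilers = Systems = Thu; max 2 per day (cap 2).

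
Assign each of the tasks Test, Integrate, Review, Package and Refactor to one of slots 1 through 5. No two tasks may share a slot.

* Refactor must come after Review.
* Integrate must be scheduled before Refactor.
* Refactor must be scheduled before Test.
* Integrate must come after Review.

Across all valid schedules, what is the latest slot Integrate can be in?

Precedence pushes Integrate to at least 2; downstream work caps Integrate at 3.
Integrate at 3 is achievable: Integrate in 3, Refactor in 4, Review in 1, Package in 2, Test in 5.

3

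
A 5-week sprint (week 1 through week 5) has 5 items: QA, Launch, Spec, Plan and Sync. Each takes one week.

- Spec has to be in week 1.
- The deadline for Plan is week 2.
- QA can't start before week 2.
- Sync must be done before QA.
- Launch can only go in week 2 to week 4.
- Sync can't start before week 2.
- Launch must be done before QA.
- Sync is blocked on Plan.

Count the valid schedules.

Splitting on QA: it can be week 3 (1), week 4 (6), week 5 (15). Listing each branch's schedules as (Launch, Spec, Plan, Sync) by week number:
QA=week 3: (2,1,1,2) — 1.
QA=week 4: (2,1,1,2) (2,1,1,3) (2,1,2,3) (3,1,1,2) (3,1,1,3) (3,1,2,3) — 6.
QA=week 5: (2,1,1,2) (2,1,1,3) (2,1,1,4) (2,1,2,3) (2,1,2,4) (3,1,1,2) (3,1,1,3) (3,1,1,4) (3,1,2,3) (3,1,2,4) (4,1,1,2) (4,1,1,3) (4,1,1,4) (4,1,2,3) (4,1,2,4) — 15.
Summing: 1 + 6 + 15 = 22.

22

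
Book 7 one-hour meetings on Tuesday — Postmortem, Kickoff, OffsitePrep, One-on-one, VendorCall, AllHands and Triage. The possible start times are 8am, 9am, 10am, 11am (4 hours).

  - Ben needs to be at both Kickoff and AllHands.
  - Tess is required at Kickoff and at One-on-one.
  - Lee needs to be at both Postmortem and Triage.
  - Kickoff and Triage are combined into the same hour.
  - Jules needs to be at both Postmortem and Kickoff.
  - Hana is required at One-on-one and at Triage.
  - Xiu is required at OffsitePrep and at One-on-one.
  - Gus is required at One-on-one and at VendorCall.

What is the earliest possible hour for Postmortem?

Postmortem at 8am is achievable: AllHands -> 8am; Postmortem -> 8am; VendorCall -> 8am; Kickoff -> 9am; Triage -> 9am; One-on-one -> 10am; OffsitePrep -> 8am.

8am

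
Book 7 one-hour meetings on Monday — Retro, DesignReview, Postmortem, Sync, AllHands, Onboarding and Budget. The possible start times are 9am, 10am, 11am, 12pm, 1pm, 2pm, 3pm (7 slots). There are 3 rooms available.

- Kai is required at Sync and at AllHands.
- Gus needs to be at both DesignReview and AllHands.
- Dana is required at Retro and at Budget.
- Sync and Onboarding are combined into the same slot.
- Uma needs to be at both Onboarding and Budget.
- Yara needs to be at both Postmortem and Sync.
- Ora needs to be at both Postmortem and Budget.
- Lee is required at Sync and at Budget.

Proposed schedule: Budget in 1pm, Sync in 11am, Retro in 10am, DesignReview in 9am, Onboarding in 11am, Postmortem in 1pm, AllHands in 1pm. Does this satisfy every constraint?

Invalid. Ora needs to be at both Postmortem and Budget.

Lee is required at Sync and at Budget — holds.
Kai is required at Sync and at AllHands — holds.
Dana is required at Retro and at Budget — holds.
Gus needs to be at both DesignReview and AllHands — holds.
There are 3 rooms available — holds.
Uma needs to be at both Onboarding and Budget — holds.
Ora needs to be at both Postmortem and Budget — violated.
Yara needs to be at both Postmortem and Sync — holds.
Sync and Onboarding are combined into the same slot — holds.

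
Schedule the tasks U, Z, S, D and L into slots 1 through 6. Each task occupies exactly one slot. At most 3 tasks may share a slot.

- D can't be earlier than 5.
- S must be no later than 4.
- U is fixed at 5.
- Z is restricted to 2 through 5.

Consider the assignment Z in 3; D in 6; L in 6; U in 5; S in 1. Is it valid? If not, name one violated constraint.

Yes, all constraints hold

At most 3 tasks may share a slot — holds.
Z is restricted to 2 through 5 — holds.
D can't be earlier than 5 — holds.
U is fixed at 5 — holds.
S must be no later than 4 — holds.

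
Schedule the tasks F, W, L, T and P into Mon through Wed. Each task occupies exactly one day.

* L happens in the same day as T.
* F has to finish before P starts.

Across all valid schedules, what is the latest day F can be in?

Tue

Downstream work caps F at Tue.
F at Tue is achievable: L in Mon; P in Wed; F in Tue; W in Mon; T in Mon.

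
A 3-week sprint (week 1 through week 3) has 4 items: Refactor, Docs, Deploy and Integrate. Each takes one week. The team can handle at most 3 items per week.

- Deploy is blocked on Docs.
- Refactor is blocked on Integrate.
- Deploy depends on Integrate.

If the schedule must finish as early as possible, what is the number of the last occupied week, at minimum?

week 2

The precedence chain requires at least 2 distinct weeks.
With at most 3 per week and 4 work items, at least 2 weeks are needed.
2 works (last occupied week: week 2): for example Refactor=week 2; Integrate=week 1; Docs=week 1; Deploy=week 2.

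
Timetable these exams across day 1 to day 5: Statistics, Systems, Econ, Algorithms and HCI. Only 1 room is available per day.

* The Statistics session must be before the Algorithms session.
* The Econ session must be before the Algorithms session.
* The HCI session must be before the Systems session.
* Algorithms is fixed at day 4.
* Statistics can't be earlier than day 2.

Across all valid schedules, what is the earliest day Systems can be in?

day 5

Precedence pushes Systems to at least day 2.
Systems at day 5 is achievable: Econ -> day 1; Algorithms -> day 4; Systems -> day 5; Statistics -> day 2; HCI -> day 3.
Nothing earlier works — the capacity limit rule out every day before day 5.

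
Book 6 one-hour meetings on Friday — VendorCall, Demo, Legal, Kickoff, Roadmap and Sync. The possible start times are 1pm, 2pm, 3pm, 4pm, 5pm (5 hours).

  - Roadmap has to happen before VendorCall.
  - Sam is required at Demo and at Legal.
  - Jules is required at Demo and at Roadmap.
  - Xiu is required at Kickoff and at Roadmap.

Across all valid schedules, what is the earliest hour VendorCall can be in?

2pm

Precedence pushes VendorCall to at least 2pm.
VendorCall at 2pm is achievable: Roadmap in 1pm; VendorCall in 2pm; Legal in 1pm; Demo in 2pm; Kickoff in 2pm; Sync in 1pm.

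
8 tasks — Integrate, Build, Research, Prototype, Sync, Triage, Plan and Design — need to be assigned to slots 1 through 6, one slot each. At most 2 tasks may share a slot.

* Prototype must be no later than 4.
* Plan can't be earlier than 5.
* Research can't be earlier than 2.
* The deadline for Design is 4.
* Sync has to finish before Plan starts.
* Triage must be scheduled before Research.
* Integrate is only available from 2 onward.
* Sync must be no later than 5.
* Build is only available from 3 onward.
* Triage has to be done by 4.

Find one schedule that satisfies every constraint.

Research=2; Triage=1; Sync=3; Design=2; Plan=5; Integrate=4; Prototype=1; Build=3

Checking: Triage(1) before Research(2); Sync(3) before Plan(5); Research=2 in [2,6]; Prototype=1 in [1,4]; Plan=5 in [5,6]; Design=2 in [1,4]; Build=3 in [3,6]; Triage=1 in [1,4]; Integrate=4 in [2,6]; Sync=3 in [1,5]; max 2 per slot (cap 2).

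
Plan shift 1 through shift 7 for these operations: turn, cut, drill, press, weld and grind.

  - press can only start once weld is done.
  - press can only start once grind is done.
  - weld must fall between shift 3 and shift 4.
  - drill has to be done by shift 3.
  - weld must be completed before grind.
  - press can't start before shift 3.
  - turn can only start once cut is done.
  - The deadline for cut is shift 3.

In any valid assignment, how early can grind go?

shift 4

Precedence pushes grind to at least shift 4; downstream work caps grind at shift 6.
grind at shift 4 is achievable: grind -> shift 4; weld -> shift 3; cut -> shift 1; press -> shift 5; turn -> shift 2; drill -> shift 1.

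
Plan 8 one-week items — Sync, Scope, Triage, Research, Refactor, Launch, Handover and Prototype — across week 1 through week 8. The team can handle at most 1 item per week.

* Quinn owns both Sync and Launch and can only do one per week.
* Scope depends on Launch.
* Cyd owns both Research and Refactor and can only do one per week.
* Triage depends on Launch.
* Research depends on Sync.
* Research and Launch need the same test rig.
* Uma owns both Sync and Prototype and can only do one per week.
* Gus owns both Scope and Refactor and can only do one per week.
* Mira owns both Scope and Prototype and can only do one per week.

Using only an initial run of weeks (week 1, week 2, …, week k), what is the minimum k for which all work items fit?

The precedence chain requires at least 2 distinct weeks.
With at most 1 per week and 8 work items, at least 8 weeks are needed.
8 works (last occupied week: week 8): for example Scope in week 3; Launch in week 1; Triage in week 4; Handover in week 7; Prototype in week 8; Research in week 5; Sync in week 2; Refactor in week 6.

8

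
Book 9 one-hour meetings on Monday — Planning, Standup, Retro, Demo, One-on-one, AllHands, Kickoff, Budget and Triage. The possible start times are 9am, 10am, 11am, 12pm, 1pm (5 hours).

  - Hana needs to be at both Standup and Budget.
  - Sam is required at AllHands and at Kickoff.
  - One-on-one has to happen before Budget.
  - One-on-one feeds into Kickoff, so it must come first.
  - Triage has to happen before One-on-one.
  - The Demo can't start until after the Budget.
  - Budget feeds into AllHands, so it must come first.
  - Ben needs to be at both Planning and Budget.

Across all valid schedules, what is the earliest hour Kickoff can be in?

Precedence pushes Kickoff to at least 11am.
Kickoff at 11am is achievable: Standup in 9am, Kickoff in 11am, Planning in 9am, Triage in 9am, Retro in 9am, One-on-one in 10am, Budget in 11am, AllHands in 12pm, Demo in 12pm.

11am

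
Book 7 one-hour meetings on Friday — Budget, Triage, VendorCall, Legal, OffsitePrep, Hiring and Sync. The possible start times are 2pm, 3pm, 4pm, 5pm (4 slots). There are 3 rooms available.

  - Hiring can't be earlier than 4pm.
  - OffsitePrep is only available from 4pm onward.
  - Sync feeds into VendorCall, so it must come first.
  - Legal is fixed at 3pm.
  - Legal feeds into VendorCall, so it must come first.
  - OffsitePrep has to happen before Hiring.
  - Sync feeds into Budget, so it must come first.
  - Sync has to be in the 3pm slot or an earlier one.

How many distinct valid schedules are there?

Splitting on Budget: it can be 3pm (8), 4pm (14), 5pm (14). Listing each branch's schedules as (Triage, VendorCall, Legal, OffsitePrep, Hiring, Sync):
Budget=3pm: (2pm,4pm,3pm,4pm,5pm,2pm) (2pm,5pm,3pm,4pm,5pm,2pm) (3pm,4pm,3pm,4pm,5pm,2pm) (3pm,5pm,3pm,4pm,5pm,2pm) (4pm,4pm,3pm,4pm,5pm,2pm) (4pm,5pm,3pm,4pm,5pm,2pm) (5pm,4pm,3pm,4pm,5pm,2pm) (5pm,5pm,3pm,4pm,5pm,2pm) — 8.
Budget=4pm: (2pm,4pm,3pm,4pm,5pm,2pm) (2pm,4pm,3pm,4pm,5pm,3pm) (2pm,5pm,3pm,4pm,5pm,2pm) (2pm,5pm,3pm,4pm,5pm,3pm) (3pm,4pm,3pm,4pm,5pm,2pm) (3pm,4pm,3pm,4pm,5pm,3pm) (3pm,5pm,3pm,4pm,5pm,2pm) (3pm,5pm,3pm,4pm,5pm,3pm) (4pm,5pm,3pm,4pm,5pm,2pm) (4pm,5pm,3pm,4pm,5pm,3pm) (5pm,4pm,3pm,4pm,5pm,2pm) (5pm,4pm,3pm,4pm,5pm,3pm) (5pm,5pm,3pm,4pm,5pm,2pm) (5pm,5pm,3pm,4pm,5pm,3pm) — 14.
Budget=5pm: (2pm,4pm,3pm,4pm,5pm,2pm) (2pm,4pm,3pm,4pm,5pm,3pm) (2pm,5pm,3pm,4pm,5pm,2pm) (2pm,5pm,3pm,4pm,5pm,3pm) (3pm,4pm,3pm,4pm,5pm,2pm) (3pm,4pm,3pm,4pm,5pm,3pm) (3pm,5pm,3pm,4pm,5pm,2pm) (3pm,5pm,3pm,4pm,5pm,3pm) (4pm,4pm,3pm,4pm,5pm,2pm) (4pm,4pm,3pm,4pm,5pm,3pm) (4pm,5pm,3pm,4pm,5pm,2pm) (4pm,5pm,3pm,4pm,5pm,3pm) (5pm,4pm,3pm,4pm,5pm,2pm) (5pm,4pm,3pm,4pm,5pm,3pm) — 14.
Summing: 8 + 14 + 14 = 36.

36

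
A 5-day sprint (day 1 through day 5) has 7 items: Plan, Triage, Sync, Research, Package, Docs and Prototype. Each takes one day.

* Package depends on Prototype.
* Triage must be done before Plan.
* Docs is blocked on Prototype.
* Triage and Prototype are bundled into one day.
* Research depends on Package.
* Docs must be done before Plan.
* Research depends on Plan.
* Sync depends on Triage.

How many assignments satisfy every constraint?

Splitting on Plan: it can be day 3 (20), day 4 (30). Listing each branch's schedules as (Triage, Sync, Research, Package, Docs, Prototype) by day number:
Plan=day 3: (1,2,4,2,2,1) (1,2,4,3,2,1) (1,2,5,2,2,1) (1,2,5,3,2,1) (1,2,5,4,2,1) (1,3,4,2,2,1) (1,3,4,3,2,1) (1,3,5,2,2,1) (1,3,5,3,2,1) (1,3,5,4,2,1) (1,4,4,2,2,1) (1,4,4,3,2,1) (1,4,5,2,2,1) (1,4,5,3,2,1) (1,4,5,4,2,1) (1,5,4,2,2,1) (1,5,4,3,2,1) (1,5,5,2,2,1) (1,5,5,3,2,1) (1,5,5,4,2,1) — 20.
Plan=day 4: (1,2,5,2,2,1) (1,2,5,2,3,1) (1,2,5,3,2,1) (1,2,5,3,3,1) (1,2,5,4,2,1) (1,2,5,4,3,1) (1,3,5,2,2,1) (1,3,5,2,3,1) (1,3,5,3,2,1) (1,3,5,3,3,1) (1,3,5,4,2,1) (1,3,5,4,3,1) (1,4,5,2,2,1) (1,4,5,2,3,1) (1,4,5,3,2,1) (1,4,5,3,3,1) (1,4,5,4,2,1) (1,4,5,4,3,1) (1,5,5,2,2,1) (1,5,5,2,3,1) (1,5,5,3,2,1) (1,5,5,3,3,1) (1,5,5,4,2,1) (1,5,5,4,3,1) (2,3,5,3,3,2) (2,3,5,4,3,2) (2,4,5,3,3,2) (2,4,5,4,3,2) (2,5,5,3,3,2) (2,5,5,4,3,2) — 30.
Summing: 20 + 30 = 50.

50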